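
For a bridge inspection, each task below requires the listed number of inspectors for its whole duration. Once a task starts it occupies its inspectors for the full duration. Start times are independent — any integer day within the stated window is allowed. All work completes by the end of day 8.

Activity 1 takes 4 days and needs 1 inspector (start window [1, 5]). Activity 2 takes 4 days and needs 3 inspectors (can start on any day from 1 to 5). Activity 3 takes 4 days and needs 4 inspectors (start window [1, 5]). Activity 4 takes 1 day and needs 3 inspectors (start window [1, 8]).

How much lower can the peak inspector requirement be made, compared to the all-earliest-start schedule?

5

Early-start peak: d1:11  d2:8  d3:8  d4:8  d5:0  d6:0  d7:0  d8:0 ⇒ 11.
Leveled (Activity 1@1, Activity 2@5, Activity 3@1, Activity 4@5): d1:5  d2:5  d3:5  d4:5  d5:6  d6:3  d7:3  d8:3 ⇒ 6.
Reduction 11 − 6 = 5.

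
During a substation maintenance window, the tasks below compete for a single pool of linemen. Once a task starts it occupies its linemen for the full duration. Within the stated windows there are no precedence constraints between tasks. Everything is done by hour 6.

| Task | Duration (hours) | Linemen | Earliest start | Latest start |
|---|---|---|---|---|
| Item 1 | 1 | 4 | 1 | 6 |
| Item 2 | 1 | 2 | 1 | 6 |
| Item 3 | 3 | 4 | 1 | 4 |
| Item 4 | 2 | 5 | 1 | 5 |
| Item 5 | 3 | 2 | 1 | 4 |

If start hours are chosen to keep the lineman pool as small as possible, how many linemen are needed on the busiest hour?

Early-start (Item 1@1, Item 2@1, Item 3@1, Item 4@1, Item 5@1) gives peak 17: h1:17  h2:11  h3:6  h4:0  h5:0  h6:0.
Shift Item 3→2, Item 4→5, Item 5→2.
Schedule Item 1@1, Item 2@1, Item 3@2, Item 4@5, Item 5@2: h1:6  h2:6  h3:6  h4:6  h5:5  h6:5 — peak 6.
Total lineman-hours = 34 over 6 hours ⇒ peak ≥ ⌈34/6⌉ = 6, so 6 is optimal.

6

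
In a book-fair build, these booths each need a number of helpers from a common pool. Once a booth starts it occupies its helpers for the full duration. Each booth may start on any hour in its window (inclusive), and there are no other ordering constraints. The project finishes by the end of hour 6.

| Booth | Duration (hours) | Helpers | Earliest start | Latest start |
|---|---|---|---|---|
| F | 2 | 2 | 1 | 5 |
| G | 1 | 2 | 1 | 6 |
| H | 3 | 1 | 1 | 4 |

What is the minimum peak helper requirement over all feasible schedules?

2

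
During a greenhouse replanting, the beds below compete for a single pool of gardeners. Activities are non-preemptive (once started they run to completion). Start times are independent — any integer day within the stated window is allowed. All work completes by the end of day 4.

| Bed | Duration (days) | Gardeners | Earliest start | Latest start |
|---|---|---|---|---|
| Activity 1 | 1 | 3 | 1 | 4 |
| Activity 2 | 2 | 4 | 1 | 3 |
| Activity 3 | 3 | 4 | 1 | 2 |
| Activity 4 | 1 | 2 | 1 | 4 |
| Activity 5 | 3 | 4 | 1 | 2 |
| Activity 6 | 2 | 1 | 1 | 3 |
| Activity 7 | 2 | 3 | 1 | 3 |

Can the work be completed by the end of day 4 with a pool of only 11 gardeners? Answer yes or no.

Total gardener-days = 45; over 4 days the average is 45/4 > 11, so some day must exceed 11.

no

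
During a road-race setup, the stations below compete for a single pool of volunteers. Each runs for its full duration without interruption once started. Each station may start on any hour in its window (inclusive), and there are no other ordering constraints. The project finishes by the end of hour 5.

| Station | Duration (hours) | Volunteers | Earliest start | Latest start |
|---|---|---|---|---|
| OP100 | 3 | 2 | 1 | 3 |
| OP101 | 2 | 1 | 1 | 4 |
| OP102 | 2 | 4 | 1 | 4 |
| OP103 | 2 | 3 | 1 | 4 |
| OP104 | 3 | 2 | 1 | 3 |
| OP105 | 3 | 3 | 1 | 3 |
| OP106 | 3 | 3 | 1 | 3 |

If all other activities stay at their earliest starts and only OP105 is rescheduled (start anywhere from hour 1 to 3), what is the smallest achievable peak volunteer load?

15

OP105@1: h1:18  h2:18  h3:10  h4:0  h5:0 → peak 18
OP105@2: h1:15  h2:18  h3:10  h4:3  h5:0 → peak 18
OP105@3: h1:15  h2:15  h3:10  h4:3  h5:3 → peak 15
Best is OP105@3, peak 15.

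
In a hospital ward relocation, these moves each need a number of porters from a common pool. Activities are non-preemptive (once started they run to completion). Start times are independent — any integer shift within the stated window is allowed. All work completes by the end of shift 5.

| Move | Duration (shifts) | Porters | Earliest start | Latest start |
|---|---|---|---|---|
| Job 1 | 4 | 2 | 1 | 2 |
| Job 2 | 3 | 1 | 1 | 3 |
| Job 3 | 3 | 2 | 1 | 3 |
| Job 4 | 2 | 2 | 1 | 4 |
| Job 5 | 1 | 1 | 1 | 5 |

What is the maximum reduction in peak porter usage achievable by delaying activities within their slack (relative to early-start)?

3

Early-start peak: s1:8  s2:7  s3:5  s4:2  s5:0 ⇒ 8.
Leveled (Job 1@1, Job 2@1, Job 3@1, Job 4@4, Job 5@4): s1:5  s2:5  s3:5  s4:5  s5:2 ⇒ 5.
Reduction 8 − 5 = 3.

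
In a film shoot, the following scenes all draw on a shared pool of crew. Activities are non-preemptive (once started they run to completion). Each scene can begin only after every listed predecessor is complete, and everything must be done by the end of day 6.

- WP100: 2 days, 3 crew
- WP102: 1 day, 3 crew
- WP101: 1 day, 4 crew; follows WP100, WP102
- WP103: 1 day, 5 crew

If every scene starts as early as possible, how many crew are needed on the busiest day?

11

Early-start schedule: WP100@1, WP102@1, WP101@3, WP103@1.
Load per day: day 1: 11, day 2: 3, day 3: 4, day 4: 0, day 5: 0, day 6: 0.
Peak is 11.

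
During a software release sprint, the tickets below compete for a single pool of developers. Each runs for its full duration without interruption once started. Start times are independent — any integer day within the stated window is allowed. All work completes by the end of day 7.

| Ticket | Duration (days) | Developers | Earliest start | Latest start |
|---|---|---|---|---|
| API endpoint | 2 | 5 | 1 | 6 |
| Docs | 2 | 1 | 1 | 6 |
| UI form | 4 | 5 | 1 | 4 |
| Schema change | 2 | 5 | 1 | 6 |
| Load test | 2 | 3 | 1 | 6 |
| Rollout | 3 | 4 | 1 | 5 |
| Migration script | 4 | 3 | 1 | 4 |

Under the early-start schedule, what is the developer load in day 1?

26

At early start, day 1 has: API endpoint, Docs, UI form, Schema change, Load test, Rollout, Migration script.
Demand: 5 + 1 + 5 + 5 + 3 + 4 + 3 = 26.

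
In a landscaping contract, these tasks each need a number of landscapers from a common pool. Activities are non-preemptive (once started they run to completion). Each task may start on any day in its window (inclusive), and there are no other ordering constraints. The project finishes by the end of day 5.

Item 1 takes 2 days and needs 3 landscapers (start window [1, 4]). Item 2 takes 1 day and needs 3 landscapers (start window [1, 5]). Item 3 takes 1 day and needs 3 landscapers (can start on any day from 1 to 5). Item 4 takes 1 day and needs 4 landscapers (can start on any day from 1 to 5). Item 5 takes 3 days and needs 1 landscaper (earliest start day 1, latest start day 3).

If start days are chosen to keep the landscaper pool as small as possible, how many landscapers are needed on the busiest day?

4

Early-start (Item 1@1, Item 2@1, Item 3@1, Item 4@1, Item 5@1) gives peak 14: d1:14  d2:4  d3:1  d4:0  d5:0.
Shift Item 2→3, Item 3→4, Item 4→5.
Schedule Item 1@1, Item 2@3, Item 3@4, Item 4@5, Item 5@1: d1:4  d2:4  d3:4  d4:3  d5:4 — peak 4.
Total landscaper-days = 19 over 5 days ⇒ peak ≥ ⌈19/5⌉ = 4, so 4 is optimal.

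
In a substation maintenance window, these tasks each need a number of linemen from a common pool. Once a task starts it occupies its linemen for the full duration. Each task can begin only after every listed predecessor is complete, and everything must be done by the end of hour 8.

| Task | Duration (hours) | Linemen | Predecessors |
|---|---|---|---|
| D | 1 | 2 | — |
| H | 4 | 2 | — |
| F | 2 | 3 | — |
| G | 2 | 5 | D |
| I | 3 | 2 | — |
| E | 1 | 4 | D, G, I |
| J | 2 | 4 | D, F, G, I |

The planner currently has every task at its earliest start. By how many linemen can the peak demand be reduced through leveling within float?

5

Early-start peak: h1:9  h2:12  h3:9  h4:10  h5:4  h6:0  h7:0  h8:0 ⇒ 12.
Leveled (D@1, H@1, F@2, G@4, I@1, E@6, J@7): h1:6  h2:7  h3:7  h4:7  h5:5  h6:4  h7:4  h8:4 ⇒ 7.
Reduction 12 − 7 = 5.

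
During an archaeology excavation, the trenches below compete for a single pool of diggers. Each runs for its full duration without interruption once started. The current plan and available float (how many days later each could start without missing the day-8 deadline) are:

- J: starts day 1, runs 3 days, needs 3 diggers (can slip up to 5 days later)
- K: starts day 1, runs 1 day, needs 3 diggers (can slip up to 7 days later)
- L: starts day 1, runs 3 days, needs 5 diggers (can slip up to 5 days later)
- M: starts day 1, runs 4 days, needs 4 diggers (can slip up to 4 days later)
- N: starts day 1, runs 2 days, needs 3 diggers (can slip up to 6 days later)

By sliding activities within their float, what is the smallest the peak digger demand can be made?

Early-start (J@1, K@1, L@1, M@1, N@1) gives peak 18: d1:18  d2:15  d3:12  d4:4  d5:0  d6:0  d7:0  d8:0.
Shift L→6, M→2, N→4.
Schedule J@1, K@1, L@6, M@2, N@4: d1:6  d2:7  d3:7  d4:7  d5:7  d6:5  d7:5  d8:5 — peak 7.
Total digger-days = 49 over 8 days ⇒ peak ≥ ⌈49/8⌉ = 7, so 7 is optimal.

7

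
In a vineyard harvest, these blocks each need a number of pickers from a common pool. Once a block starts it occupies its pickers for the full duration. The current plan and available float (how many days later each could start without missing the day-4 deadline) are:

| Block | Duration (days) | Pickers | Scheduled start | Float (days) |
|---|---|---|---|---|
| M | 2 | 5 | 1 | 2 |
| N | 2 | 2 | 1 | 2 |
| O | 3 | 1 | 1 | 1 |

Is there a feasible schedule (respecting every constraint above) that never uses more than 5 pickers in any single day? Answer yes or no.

no

The minimum achievable peak is 6; 5 < 6, so no feasible schedule stays within the cap.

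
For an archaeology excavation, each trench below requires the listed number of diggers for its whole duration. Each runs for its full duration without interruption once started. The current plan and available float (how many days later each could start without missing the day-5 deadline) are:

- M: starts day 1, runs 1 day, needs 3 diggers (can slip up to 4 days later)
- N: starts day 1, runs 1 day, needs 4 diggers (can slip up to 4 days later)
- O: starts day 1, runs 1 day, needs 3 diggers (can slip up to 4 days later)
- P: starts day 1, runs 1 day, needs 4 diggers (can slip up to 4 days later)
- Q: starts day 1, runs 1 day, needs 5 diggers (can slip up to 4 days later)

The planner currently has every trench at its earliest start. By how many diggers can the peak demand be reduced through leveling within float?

Early-start peak: d1:19  d2:0  d3:0  d4:0  d5:0 ⇒ 19.
Leveled (M@1, N@2, O@3, P@4, Q@5): d1:3  d2:4  d3:3  d4:4  d5:5 ⇒ 5.
Reduction 19 − 5 = 14.

14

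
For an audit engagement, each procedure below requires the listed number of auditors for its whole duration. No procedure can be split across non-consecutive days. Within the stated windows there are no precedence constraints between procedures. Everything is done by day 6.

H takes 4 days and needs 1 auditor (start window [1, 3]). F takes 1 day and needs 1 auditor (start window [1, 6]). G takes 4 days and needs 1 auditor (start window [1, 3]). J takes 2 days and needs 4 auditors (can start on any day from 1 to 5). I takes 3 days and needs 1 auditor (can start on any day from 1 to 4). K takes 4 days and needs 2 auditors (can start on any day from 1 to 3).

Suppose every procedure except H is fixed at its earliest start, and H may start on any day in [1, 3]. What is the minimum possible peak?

9

H@1: d1:10  d2:9  d3:5  d4:4  d5:0  d6:0 → peak 10
H@2: d1:9  d2:9  d3:5  d4:4  d5:1  d6:0 → peak 9
H@3: d1:9  d2:8  d3:5  d4:4  d5:1  d6:1 → peak 9
Best is H@2, peak 9.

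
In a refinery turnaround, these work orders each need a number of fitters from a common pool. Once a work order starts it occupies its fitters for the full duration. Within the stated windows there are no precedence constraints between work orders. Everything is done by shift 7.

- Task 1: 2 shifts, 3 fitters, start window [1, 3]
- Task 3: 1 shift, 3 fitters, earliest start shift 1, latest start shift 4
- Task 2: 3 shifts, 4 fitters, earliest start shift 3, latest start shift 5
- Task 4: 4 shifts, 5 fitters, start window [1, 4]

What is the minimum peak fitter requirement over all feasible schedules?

8

Early-start (Task 1@1, Task 3@1, Task 2@3, Task 4@1) gives peak 11: s1:11  s2:8  s3:9  s4:9  s5:4  s6:0  s7:0.
Shift Task 3→3, Task 2→5.
Schedule Task 1@1, Task 3@3, Task 2@5, Task 4@1: s1:8  s2:8  s3:8  s4:5  s5:4  s6:4  s7:4 — peak 8.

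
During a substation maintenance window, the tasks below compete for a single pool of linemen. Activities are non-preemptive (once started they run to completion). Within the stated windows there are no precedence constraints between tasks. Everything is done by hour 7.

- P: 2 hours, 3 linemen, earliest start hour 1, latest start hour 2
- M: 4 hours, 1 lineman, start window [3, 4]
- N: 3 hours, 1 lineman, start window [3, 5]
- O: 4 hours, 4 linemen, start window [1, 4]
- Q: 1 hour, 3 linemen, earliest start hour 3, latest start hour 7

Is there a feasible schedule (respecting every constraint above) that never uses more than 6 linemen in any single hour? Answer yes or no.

yes

Schedule P@1, M@3, N@3, O@3, Q@7: h1:3  h2:3  h3:6  h4:6  h5:6  h6:5  h7:3 — peak 6 ≤ 6.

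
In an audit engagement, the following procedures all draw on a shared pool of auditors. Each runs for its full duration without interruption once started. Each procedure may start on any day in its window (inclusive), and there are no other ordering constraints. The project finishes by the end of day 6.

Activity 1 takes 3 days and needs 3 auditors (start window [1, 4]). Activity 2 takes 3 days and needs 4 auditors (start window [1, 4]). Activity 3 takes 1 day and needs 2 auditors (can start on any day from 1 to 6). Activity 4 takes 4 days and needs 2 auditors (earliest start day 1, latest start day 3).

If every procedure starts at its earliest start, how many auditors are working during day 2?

At early start, day 2 has: Activity 1, Activity 2, Activity 4.
Demand: 3 + 4 + 2 = 9.

9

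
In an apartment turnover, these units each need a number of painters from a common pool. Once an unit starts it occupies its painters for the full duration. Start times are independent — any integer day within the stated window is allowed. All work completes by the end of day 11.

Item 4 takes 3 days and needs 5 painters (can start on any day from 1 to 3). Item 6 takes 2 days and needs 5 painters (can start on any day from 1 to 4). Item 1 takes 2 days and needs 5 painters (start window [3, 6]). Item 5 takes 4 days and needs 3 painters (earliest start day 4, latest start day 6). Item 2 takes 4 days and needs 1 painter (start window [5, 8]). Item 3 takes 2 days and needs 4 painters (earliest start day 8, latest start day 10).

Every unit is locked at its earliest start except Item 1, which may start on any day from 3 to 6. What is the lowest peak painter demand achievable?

Item 1@3: d1:10  d2:10  d3:10  d4:8  d5:4  d6:4  d7:4  d8:5  d9:4  d10:0  d11:0 → peak 10
Item 1@4: d1:10  d2:10  d3:5  d4:8  d5:9  d6:4  d7:4  d8:5  d9:4  d10:0  d11:0 → peak 10
Item 1@5: d1:10  d2:10  d3:5  d4:3  d5:9  d6:9  d7:4  d8:5  d9:4  d10:0  d11:0 → peak 10
Item 1@6: d1:10  d2:10  d3:5  d4:3  d5:4  d6:9  d7:9  d8:5  d9:4  d10:0  d11:0 → peak 10
Best is Item 1@3, peak 10.

10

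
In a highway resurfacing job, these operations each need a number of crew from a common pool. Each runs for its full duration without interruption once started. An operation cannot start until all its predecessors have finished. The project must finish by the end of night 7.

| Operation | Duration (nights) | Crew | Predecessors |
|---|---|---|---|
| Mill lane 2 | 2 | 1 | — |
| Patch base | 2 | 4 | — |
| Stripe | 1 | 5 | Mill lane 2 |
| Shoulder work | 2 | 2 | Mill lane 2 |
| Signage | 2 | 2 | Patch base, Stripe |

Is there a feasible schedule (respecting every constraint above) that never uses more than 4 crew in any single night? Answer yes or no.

no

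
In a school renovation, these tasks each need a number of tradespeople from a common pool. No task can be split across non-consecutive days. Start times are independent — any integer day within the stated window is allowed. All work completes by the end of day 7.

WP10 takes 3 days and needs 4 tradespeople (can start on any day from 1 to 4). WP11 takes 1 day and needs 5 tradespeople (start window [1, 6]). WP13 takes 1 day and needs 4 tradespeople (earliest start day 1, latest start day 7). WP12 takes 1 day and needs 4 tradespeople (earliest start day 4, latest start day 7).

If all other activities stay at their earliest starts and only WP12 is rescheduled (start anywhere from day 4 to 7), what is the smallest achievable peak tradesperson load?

WP12@4: d1:13  d2:4  d3:4  d4:4  d5:0  d6:0  d7:0 → peak 13
WP12@5: d1:13  d2:4  d3:4  d4:0  d5:4  d6:0  d7:0 → peak 13
WP12@6: d1:13  d2:4  d3:4  d4:0  d5:0  d6:4  d7:0 → peak 13
WP12@7: d1:13  d2:4  d3:4  d4:0  d5:0  d6:0  d7:4 → peak 13
Best is WP12@4, peak 13.

13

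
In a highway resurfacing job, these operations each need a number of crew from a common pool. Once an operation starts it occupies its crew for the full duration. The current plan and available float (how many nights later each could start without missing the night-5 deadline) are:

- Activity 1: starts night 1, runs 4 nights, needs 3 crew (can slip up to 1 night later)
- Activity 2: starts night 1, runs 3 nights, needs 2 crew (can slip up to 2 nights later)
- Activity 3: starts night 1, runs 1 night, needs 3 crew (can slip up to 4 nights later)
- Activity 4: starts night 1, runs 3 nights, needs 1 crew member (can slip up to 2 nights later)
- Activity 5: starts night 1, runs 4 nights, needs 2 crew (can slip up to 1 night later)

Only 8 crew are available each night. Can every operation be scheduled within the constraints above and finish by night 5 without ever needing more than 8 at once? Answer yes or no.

Schedule Activity 1@1, Activity 2@1, Activity 3@1, Activity 4@2, Activity 5@2: n1:8  n2:8  n3:8  n4:6  n5:2 — peak 8 ≤ 8.

yes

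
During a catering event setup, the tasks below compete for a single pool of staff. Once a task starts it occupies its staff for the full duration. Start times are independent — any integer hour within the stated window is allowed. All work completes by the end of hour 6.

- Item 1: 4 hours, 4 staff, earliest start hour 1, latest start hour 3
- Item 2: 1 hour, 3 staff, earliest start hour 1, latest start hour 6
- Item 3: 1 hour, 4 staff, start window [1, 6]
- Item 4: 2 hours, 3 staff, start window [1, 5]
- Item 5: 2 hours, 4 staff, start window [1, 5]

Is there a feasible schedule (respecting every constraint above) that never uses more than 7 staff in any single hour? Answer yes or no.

no

The minimum achievable peak is 8; 7 < 8, so no feasible schedule stays within the cap.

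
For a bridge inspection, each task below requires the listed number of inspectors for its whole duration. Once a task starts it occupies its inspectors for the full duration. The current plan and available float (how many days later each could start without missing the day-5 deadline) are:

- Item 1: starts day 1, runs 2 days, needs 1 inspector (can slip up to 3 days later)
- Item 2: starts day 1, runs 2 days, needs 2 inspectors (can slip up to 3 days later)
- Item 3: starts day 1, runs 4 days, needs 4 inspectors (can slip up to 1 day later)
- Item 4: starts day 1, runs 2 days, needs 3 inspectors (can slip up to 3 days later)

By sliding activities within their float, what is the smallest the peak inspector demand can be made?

Early-start (Item 1@1, Item 2@1, Item 3@1, Item 4@1) gives peak 10: d1:10  d2:10  d3:4  d4:4  d5:0.
Shift Item 4→3.
Schedule Item 1@1, Item 2@1, Item 3@1, Item 4@3: d1:7  d2:7  d3:7  d4:7  d5:0 — peak 7.

7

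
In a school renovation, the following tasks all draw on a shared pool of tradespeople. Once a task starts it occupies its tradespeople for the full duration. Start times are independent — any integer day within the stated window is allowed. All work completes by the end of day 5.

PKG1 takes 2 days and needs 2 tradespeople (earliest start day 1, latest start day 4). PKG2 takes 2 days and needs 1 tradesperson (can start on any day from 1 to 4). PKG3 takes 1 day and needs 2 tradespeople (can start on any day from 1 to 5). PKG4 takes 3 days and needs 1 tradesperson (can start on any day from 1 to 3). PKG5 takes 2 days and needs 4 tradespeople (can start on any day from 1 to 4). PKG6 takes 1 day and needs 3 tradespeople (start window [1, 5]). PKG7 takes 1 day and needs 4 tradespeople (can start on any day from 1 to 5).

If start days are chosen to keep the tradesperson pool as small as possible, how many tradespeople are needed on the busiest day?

Early-start (PKG1@1, PKG2@1, PKG3@1, PKG4@1, PKG5@1, PKG6@1, PKG7@1) gives peak 17: d1:17  d2:8  d3:1  d4:0  d5:0.
Shift PKG4→3, PKG5→3, PKG6→2, PKG7→5.
Schedule PKG1@1, PKG2@1, PKG3@1, PKG4@3, PKG5@3, PKG6@2, PKG7@5: d1:5  d2:6  d3:5  d4:5  d5:5 — peak 6.
Total tradesperson-days = 26 over 5 days ⇒ peak ≥ ⌈26/5⌉ = 6, so 6 is optimal.

6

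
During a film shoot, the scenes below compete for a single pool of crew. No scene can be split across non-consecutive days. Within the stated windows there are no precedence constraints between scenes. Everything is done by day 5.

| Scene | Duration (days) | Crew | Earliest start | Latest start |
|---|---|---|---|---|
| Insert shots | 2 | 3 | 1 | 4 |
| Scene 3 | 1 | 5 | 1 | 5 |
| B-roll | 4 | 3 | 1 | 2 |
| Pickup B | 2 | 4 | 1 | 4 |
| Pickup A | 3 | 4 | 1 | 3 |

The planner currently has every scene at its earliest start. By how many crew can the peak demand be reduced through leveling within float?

9

Early-start peak: d1:19  d2:14  d3:7  d4:3  d5:0 ⇒ 19.
Leveled (Insert shots@1, Scene 3@5, B-roll@1, Pickup B@1, Pickup A@3): d1:10  d2:10  d3:7  d4:7  d5:9 ⇒ 10.
Reduction 19 − 10 = 9.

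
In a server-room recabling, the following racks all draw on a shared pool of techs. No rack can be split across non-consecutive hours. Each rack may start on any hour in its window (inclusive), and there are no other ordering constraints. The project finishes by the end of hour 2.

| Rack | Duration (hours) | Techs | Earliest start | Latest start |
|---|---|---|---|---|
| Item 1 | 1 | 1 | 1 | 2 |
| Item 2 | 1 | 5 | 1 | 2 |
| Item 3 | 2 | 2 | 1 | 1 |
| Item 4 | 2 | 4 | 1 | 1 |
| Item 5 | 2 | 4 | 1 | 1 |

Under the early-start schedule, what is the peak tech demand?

Early-start schedule: Item 1@1, Item 2@1, Item 3@1, Item 4@1, Item 5@1.
Load per hour: hour 1: 16, hour 2: 10.
Peak is 16.

16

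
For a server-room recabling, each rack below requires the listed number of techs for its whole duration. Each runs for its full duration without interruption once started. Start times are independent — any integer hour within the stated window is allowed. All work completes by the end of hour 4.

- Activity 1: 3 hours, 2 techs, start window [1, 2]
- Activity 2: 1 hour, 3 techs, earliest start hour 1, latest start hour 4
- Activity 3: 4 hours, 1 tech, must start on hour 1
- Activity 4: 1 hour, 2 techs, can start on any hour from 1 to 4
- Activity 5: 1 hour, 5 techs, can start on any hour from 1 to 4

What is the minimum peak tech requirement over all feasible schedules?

6

Early-start (Activity 1@1, Activity 2@1, Activity 3@1, Activity 4@1, Activity 5@1) gives peak 13: h1:13  h2:3  h3:3  h4:1.
Shift Activity 4→2, Activity 5→4.
Schedule Activity 1@1, Activity 2@1, Activity 3@1, Activity 4@2, Activity 5@4: h1:6  h2:5  h3:3  h4:6 — peak 6.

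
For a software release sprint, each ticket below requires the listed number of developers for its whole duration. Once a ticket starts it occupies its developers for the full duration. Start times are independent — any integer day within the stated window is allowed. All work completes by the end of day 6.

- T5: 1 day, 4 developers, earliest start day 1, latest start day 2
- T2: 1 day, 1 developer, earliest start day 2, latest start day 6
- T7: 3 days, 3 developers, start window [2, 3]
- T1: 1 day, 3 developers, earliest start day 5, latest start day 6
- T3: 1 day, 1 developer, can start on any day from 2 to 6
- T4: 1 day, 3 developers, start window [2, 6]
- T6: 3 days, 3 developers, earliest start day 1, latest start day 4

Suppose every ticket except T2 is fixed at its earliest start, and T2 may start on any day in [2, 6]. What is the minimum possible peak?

T2@2: d1:7  d2:11  d3:6  d4:3  d5:3  d6:0 → peak 11
T2@3: d1:7  d2:10  d3:7  d4:3  d5:3  d6:0 → peak 10
T2@4: d1:7  d2:10  d3:6  d4:4  d5:3  d6:0 → peak 10
T2@5: d1:7  d2:10  d3:6  d4:3  d5:4  d6:0 → peak 10
T2@6: d1:7  d2:10  d3:6  d4:3  d5:3  d6:1 → peak 10
Best is T2@3, peak 10.

10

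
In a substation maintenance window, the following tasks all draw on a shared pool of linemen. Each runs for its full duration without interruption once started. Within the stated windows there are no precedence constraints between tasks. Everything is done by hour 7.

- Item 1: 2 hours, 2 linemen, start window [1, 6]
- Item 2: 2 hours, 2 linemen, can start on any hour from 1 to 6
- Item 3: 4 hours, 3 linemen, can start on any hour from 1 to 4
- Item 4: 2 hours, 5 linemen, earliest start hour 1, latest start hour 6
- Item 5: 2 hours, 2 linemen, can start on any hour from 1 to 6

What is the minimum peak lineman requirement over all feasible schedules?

7

Early-start (Item 1@1, Item 2@1, Item 3@1, Item 4@1, Item 5@1) gives peak 14: h1:14  h2:14  h3:3  h4:3  h5:0  h6:0  h7:0.
Shift Item 4→5, Item 5→3.
Schedule Item 1@1, Item 2@1, Item 3@1, Item 4@5, Item 5@3: h1:7  h2:7  h3:5  h4:5  h5:5  h6:5  h7:0 — peak 7.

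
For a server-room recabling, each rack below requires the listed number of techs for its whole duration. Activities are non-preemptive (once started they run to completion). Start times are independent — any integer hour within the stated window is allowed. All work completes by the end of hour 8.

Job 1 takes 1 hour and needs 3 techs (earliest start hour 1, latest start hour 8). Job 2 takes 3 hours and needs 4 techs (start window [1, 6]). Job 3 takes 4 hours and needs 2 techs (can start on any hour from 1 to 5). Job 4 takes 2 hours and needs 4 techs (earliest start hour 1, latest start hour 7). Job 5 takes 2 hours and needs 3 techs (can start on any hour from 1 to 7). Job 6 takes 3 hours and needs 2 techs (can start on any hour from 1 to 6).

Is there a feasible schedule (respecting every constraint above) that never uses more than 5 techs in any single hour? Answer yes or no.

Total tech-hours = 43; over 8 hours the average is 43/8 > 5, so some hour must exceed 5.

no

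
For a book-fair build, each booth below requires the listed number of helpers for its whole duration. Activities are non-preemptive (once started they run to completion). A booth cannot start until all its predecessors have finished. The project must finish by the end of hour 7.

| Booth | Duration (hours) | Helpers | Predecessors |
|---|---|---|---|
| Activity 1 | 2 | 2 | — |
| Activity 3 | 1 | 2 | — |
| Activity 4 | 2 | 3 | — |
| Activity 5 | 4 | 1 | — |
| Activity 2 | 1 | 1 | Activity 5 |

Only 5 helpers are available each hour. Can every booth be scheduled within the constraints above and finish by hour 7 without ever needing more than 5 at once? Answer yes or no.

Schedule Activity 1@1, Activity 3@3, Activity 4@5, Activity 5@1, Activity 2@7: h1:3  h2:3  h3:3  h4:1  h5:3  h6:3  h7:1 — peak 3 ≤ 5.

yes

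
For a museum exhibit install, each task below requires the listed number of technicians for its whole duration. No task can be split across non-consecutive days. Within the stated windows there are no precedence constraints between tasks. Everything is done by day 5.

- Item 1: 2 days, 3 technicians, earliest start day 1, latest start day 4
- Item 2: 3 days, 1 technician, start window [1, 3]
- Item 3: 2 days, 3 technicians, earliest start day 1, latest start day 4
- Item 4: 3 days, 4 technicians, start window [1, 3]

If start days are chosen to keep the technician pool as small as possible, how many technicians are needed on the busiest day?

Early-start (Item 1@1, Item 2@1, Item 3@1, Item 4@1) gives peak 11: d1:11  d2:11  d3:5  d4:0  d5:0.
Shift Item 2→3, Item 4→3.
Schedule Item 1@1, Item 2@3, Item 3@1, Item 4@3: d1:6  d2:6  d3:5  d4:5  d5:5 — peak 6.
Total technician-days = 27 over 5 days ⇒ peak ≥ ⌈27/5⌉ = 6, so 6 is optimal.

6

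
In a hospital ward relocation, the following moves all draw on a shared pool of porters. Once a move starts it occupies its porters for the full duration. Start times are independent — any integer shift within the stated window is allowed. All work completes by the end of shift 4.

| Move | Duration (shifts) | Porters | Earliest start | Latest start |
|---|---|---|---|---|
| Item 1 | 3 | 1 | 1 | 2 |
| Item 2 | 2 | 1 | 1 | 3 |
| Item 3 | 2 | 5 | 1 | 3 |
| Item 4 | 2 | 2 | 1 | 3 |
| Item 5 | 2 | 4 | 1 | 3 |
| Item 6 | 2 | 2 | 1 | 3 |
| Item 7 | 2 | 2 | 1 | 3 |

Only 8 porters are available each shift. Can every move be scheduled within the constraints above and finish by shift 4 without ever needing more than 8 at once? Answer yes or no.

Total porter-shifts = 35; over 4 shifts the average is 35/4 > 8, so some shift must exceed 8.

no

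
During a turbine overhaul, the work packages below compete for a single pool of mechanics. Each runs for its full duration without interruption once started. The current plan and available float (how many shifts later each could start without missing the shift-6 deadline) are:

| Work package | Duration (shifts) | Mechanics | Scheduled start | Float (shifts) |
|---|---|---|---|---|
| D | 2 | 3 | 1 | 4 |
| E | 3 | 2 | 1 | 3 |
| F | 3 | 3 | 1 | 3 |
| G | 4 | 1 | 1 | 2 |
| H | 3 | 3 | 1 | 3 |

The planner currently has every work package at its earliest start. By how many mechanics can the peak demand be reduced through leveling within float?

6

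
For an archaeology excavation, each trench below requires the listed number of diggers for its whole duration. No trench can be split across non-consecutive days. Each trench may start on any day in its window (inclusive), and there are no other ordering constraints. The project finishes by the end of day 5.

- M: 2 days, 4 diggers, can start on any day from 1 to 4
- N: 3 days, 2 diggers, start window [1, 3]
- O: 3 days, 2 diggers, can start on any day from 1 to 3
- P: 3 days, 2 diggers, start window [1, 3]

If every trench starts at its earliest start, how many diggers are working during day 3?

6

At early start, day 3 has: N, O, P.
Demand: 2 + 2 + 2 = 6.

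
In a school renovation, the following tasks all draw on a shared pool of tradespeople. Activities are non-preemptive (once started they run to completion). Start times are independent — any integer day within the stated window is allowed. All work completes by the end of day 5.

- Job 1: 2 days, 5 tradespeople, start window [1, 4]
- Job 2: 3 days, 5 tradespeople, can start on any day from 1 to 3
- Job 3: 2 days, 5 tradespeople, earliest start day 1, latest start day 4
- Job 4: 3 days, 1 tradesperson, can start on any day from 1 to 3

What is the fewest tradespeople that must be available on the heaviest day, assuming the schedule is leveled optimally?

Early-start (Job 1@1, Job 2@1, Job 3@1, Job 4@1) gives peak 16: d1:16  d2:16  d3:6  d4:0  d5:0.
Shift Job 3→4, Job 4→3.
Schedule Job 1@1, Job 2@1, Job 3@4, Job 4@3: d1:10  d2:10  d3:6  d4:6  d5:6 — peak 10.

10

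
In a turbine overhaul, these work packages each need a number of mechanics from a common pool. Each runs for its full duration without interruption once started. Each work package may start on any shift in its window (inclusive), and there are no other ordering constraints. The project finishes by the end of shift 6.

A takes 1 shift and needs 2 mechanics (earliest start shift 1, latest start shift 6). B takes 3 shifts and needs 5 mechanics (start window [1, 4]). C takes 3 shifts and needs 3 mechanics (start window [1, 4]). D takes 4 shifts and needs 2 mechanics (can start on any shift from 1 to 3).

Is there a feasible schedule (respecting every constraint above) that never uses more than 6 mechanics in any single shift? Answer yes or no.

The minimum achievable peak is 7; 6 < 7, so no feasible schedule stays within the cap.

no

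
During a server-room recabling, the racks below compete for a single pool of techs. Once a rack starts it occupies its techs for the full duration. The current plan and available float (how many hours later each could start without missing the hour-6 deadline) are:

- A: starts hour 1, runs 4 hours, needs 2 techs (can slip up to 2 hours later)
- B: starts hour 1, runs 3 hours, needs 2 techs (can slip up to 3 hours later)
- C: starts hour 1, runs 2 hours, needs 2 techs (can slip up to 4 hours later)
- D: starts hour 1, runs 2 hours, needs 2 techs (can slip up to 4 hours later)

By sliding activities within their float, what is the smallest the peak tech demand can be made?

4

Early-start (A@1, B@1, C@1, D@1) gives peak 8: h1:8  h2:8  h3:4  h4:2  h5:0  h6:0.
Shift C→4, D→5.
Schedule A@1, B@1, C@4, D@5: h1:4  h2:4  h3:4  h4:4  h5:4  h6:2 — peak 4.
Total tech-hours = 22 over 6 hours ⇒ peak ≥ ⌈22/6⌉ = 4, so 4 is optimal.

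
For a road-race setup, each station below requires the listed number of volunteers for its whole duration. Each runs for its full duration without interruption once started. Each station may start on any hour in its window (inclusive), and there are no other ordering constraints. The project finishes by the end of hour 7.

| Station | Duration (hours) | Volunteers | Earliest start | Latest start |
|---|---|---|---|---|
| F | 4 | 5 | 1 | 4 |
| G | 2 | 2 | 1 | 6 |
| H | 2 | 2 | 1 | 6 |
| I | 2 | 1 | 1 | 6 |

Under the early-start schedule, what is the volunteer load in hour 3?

5

At early start, hour 3 has: F.
Demand: 5 = 5.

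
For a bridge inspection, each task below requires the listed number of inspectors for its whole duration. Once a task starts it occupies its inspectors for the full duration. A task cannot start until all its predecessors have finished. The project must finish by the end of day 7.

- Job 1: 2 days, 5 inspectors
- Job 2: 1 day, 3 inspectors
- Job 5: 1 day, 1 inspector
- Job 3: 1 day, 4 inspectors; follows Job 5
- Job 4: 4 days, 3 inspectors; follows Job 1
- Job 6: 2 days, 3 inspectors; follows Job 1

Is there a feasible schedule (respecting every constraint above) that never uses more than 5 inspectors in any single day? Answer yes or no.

no

Total inspector-days = 36; over 7 days the average is 36/7 > 5, so some day must exceed 5.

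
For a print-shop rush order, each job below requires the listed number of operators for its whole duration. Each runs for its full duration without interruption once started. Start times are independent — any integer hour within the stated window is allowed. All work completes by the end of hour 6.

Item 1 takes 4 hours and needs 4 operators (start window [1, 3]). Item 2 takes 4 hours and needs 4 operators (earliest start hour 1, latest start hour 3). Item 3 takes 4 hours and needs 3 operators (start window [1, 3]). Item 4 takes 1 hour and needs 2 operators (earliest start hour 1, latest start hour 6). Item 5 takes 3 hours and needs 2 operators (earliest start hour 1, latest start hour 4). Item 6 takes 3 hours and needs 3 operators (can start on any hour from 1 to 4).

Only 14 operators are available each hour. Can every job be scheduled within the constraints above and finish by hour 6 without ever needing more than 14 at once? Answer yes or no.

yes

Schedule Item 1@1, Item 2@1, Item 3@1, Item 4@5, Item 5@1, Item 6@4: h1:13  h2:13  h3:13  h4:14  h5:5  h6:3 — peak 14 ≤ 14.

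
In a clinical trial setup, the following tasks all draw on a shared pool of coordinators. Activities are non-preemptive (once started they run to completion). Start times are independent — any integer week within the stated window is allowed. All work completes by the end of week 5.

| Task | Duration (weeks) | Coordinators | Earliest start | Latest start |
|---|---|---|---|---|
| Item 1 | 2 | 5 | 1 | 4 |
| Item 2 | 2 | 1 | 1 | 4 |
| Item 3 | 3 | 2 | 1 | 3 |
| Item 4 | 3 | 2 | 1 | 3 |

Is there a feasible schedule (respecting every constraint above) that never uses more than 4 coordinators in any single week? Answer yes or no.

no

Total coordinator-weeks = 24; over 5 weeks the average is 24/5 > 4, so some week must exceed 4.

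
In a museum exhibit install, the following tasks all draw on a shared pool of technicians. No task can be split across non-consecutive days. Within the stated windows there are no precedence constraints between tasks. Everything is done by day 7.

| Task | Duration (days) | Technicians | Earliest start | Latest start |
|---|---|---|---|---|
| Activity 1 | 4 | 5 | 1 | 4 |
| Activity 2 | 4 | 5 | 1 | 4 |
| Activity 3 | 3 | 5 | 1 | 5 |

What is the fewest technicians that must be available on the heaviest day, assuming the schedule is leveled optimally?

Early-start (Activity 1@1, Activity 2@1, Activity 3@1) gives peak 15: d1:15  d2:15  d3:15  d4:10  d5:0  d6:0  d7:0.
Shift Activity 3→5.
Schedule Activity 1@1, Activity 2@1, Activity 3@5: d1:10  d2:10  d3:10  d4:10  d5:5  d6:5  d7:5 — peak 10.

10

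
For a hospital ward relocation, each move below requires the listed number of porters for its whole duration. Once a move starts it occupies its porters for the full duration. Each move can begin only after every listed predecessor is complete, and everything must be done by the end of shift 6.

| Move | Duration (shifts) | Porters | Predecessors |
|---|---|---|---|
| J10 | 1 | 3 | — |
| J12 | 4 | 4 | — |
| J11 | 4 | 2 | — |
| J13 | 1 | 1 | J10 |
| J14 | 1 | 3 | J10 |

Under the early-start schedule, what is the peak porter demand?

10

Early-start schedule: J10@1, J12@1, J11@1, J13@2, J14@2.
Load per shift: shift 1: 9, shift 2: 10, shift 3: 6, shift 4: 6, shift 5: 0, shift 6: 0.
Peak is 10.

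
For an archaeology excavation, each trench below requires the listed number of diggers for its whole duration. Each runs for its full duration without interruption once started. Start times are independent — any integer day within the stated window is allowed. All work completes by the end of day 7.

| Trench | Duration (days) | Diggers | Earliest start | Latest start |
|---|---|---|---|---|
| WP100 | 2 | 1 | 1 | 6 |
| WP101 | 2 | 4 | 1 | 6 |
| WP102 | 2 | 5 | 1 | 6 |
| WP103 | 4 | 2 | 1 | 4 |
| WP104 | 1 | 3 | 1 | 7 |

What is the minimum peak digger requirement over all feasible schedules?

6

Early-start (WP100@1, WP101@1, WP102@1, WP103@1, WP104@1) gives peak 15: d1:15  d2:12  d3:2  d4:2  d5:0  d6:0  d7:0.
Shift WP101→3, WP103→3, WP104→5.
Schedule WP100@1, WP101@3, WP102@1, WP103@3, WP104@5: d1:6  d2:6  d3:6  d4:6  d5:5  d6:2  d7:0 — peak 6.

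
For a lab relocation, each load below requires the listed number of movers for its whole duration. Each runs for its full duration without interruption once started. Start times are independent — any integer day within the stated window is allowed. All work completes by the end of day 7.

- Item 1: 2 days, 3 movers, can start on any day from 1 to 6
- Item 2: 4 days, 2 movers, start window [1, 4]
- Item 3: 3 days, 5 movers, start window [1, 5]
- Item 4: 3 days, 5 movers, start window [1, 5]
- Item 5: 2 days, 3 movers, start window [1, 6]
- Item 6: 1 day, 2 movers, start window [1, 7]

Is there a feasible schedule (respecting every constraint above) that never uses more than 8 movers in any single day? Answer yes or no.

yes

Schedule Item 1@1, Item 2@4, Item 3@1, Item 4@5, Item 5@3, Item 6@4: d1:8  d2:8  d3:8  d4:7  d5:7  d6:7  d7:7 — peak 8 ≤ 8.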